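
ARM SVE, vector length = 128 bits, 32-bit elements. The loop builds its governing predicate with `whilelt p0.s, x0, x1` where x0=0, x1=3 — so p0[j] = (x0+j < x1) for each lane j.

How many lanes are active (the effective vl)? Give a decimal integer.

vl = 3

register lanes = 128/32 = 4
active while 0+j < 3, i.e. j ∈ [0,3) capped at 4 ⇒ 3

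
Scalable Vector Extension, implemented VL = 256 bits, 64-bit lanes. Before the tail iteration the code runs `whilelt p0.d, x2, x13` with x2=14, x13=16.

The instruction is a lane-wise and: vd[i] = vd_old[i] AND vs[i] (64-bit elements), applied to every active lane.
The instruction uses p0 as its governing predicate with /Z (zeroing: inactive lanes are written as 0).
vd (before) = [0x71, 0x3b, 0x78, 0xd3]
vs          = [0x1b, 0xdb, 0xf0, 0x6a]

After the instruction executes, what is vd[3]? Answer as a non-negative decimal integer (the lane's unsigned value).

lane count: 256 div 64 = 4
whilelt: lane j active iff 14+j < 16 → j < 2 → 2 active
lane  0: and(0x71,0x1b) ⇒ 0x11
lane  1: and(0x3b,0xdb) ⇒ 0x1b
lane  2: tail/zero ⇒ 0x00
lane  3: tail/zero ⇒ 0x00

vd[3] = 0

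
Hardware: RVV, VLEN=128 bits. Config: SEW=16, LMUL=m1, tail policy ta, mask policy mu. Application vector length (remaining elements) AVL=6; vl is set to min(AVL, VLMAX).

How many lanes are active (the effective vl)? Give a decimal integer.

vl = 6

lanes per group: 128·1/16 = 8
vl = min(AVL, VLMAX) = min(6, 8) = 6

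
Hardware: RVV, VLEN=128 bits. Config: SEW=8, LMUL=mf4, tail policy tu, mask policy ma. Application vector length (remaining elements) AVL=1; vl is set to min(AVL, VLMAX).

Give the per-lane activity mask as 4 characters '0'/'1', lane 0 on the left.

lanes per group: 128·1/4/8 = 4
vl ← min(1, 4) = 1
bits (lane 0 leftmost): 1000

predicate = 1000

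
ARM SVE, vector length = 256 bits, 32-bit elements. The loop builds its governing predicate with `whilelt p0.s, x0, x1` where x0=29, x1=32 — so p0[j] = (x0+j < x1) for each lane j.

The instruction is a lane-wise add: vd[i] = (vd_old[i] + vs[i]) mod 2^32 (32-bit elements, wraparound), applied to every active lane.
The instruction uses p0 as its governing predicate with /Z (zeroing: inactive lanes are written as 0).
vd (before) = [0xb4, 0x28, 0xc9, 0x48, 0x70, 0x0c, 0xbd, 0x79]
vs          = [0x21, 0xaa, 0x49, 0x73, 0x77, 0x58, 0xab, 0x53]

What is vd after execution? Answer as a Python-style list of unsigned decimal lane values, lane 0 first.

lane count: 256 div 32 = 8
whilelt: lane j active iff 29+j < 32 → j < 3 → 3 active
lane  0: add(0xb4,0x21) ⇒ 0xd5
lane  1: add(0x28,0xaa) ⇒ 0xd2
lane  2: add(0xc9,0x49) ⇒ 0x112
lane  3: tail/zero ⇒ 0x00
lane  4: tail/zero ⇒ 0x00
lane  5: tail/zero ⇒ 0x00
lane  6: tail/zero ⇒ 0x00
lane  7: tail/zero ⇒ 0x00

vd = [213, 210, 274, 0, 0, 0, 0, 0]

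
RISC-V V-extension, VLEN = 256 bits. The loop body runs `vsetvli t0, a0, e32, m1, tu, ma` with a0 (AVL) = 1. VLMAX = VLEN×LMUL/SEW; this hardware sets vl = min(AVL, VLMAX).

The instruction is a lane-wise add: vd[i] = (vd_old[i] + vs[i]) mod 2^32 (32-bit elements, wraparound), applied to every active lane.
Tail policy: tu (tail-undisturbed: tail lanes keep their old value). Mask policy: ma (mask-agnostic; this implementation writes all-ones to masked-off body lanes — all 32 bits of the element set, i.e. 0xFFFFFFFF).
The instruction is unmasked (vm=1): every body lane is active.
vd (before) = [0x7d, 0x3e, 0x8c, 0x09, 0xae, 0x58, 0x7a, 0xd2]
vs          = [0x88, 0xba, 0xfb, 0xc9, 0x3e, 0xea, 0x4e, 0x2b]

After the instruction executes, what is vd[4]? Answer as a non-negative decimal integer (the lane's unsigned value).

vd[4] = 174

VLMAX = (256 × 1) / 32 = 8 lanes
AVL=1 ≤ VLMAX=8, so vl = 1
vd[0] add(0x7d,0x88) -> 0x105
vd[1] tail/keep -> 0x3e
vd[2] tail/keep -> 0x8c
vd[3] tail/keep -> 0x09
vd[4] tail/keep -> 0xae
vd[5] tail/keep -> 0x58
vd[6] tail/keep -> 0x7a
vd[7] tail/keep -> 0xd2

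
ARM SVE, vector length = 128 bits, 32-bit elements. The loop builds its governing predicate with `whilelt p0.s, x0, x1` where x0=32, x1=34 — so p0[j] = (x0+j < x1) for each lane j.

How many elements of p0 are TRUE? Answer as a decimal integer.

register lanes = 128/32 = 4
p0[j] = (32+j < 34); true for j=0..1 → 2 lanes set

vl = 2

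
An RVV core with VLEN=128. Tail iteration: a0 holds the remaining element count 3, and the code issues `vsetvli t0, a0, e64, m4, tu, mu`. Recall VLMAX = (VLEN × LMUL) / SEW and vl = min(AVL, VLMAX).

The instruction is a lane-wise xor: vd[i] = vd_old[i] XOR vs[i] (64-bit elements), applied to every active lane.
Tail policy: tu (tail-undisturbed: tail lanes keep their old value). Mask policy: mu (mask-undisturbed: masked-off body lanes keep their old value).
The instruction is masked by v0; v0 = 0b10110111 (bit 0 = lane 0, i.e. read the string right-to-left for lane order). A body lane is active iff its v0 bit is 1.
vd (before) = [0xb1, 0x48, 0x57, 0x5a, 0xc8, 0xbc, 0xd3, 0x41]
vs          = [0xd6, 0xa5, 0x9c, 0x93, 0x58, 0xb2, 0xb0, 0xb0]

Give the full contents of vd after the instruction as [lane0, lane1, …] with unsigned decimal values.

lanes per group: 128·4/64 = 8
AVL=3 ≤ VLMAX=8, so vl = 3
lane  0: xor(0xb1,0xd6) ⇒ 0x67
lane  1: xor(0x48,0xa5) ⇒ 0xed
lane  2: xor(0x57,0x9c) ⇒ 0xcb
lane  3: tail/keep ⇒ 0x5a
lane  4: tail/keep ⇒ 0xc8
lane  5: tail/keep ⇒ 0xbc
lane  6: tail/keep ⇒ 0xd3
lane  7: tail/keep ⇒ 0x41

vd = [103, 237, 203, 90, 200, 188, 211, 65]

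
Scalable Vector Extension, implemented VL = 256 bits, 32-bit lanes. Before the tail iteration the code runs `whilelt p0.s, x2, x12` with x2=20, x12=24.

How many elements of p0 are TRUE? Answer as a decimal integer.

vl = 4

256-bit reg / 32-bit elem → 8 lanes
whilelt: lane j active iff 20+j < 24 → j < 4 → 4 active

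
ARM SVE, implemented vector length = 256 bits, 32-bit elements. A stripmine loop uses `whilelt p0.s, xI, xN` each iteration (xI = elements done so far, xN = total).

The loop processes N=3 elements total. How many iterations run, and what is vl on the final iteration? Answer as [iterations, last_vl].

lane count: 256 div 32 = 8
3 elements at 8/iter → 1 passes, remainder 3 on the last

[iterations, last_vl] = [1, 3]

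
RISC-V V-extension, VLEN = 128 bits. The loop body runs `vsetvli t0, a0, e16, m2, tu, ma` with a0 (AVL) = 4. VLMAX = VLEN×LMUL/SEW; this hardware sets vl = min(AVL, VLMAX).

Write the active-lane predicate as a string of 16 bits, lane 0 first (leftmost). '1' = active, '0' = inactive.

predicate = 1111000000000000

VLMAX = (128 × 2) / 16 = 16 lanes
vl = min(AVL, VLMAX) = min(4, 16) = 4
bits (lane 0 leftmost): 1111000000000000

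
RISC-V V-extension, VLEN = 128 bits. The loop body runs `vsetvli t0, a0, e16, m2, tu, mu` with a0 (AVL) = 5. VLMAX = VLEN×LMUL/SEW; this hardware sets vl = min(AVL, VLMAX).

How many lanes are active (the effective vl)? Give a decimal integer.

vl = 5

VLMAX = VLEN×LMUL/SEW = 128×2/16 = 16
AVL=5 ≤ VLMAX=16, so vl = 5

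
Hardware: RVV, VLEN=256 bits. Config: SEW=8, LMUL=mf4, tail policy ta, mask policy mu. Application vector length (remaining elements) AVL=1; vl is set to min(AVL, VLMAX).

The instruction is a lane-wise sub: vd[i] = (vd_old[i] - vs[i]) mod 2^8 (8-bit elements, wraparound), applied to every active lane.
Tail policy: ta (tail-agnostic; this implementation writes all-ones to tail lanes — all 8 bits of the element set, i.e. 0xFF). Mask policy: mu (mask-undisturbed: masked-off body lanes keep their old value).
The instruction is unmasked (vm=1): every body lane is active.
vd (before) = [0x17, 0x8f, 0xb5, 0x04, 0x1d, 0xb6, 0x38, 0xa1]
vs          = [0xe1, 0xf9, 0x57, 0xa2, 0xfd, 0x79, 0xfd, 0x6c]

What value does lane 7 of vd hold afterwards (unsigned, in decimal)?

VLMAX = (256 × 1/4) / 8 = 8 lanes
AVL=1 ≤ VLMAX=8, so vl = 1
lane  0: sub(0x17,0xe1) ⇒ 0x36
lane  1: tail/ones ⇒ 0xff
lane  2: tail/ones ⇒ 0xff
lane  3: tail/ones ⇒ 0xff
lane  4: tail/ones ⇒ 0xff
lane  5: tail/ones ⇒ 0xff
lane  6: tail/ones ⇒ 0xff
lane  7: tail/ones ⇒ 0xff

vd[7] = 255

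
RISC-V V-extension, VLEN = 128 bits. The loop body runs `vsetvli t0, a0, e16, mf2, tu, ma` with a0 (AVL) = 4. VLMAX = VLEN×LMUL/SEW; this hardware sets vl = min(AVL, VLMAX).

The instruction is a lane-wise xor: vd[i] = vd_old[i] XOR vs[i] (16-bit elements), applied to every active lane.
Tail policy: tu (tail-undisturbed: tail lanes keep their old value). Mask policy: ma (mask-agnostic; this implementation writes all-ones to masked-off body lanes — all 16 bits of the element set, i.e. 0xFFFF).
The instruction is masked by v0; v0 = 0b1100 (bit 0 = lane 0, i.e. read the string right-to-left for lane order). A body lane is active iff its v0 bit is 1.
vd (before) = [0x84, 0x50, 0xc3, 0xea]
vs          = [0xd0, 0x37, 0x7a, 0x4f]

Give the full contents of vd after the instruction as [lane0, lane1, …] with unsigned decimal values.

VLMAX = VLEN×LMUL/SEW = 128×1/2/16 = 4
vl ← min(4, 4) = 4
[0] mask-off/ones = 0xffff
[1] mask-off/ones = 0xffff
[2] xor(0xc3,0x7a) = 0xb9
[3] xor(0xea,0x4f) = 0xa5

vd = [65535, 65535, 185, 165]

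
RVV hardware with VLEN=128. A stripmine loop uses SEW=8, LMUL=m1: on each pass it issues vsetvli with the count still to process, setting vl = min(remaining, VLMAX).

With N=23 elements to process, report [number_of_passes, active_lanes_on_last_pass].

lanes per group: 128·1/8 = 16
23 elements at 16/iter → 2 passes, remainder 7 on the last

[iterations, last_vl] = [2, 7]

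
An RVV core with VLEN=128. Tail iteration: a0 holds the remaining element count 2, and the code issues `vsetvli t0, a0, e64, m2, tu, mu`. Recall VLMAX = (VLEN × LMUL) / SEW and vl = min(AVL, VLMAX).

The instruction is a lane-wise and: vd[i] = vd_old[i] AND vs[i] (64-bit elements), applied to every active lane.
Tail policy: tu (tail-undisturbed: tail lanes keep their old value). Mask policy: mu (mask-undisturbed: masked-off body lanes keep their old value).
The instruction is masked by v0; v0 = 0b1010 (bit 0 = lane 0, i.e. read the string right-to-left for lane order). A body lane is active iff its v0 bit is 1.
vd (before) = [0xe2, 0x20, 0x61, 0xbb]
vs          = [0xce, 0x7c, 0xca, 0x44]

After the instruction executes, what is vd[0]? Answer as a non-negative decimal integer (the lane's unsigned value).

VLMAX = (128 × 2) / 64 = 4 lanes
AVL=2 ≤ VLMAX=4, so vl = 2
  i=0: mask-off/keep → 226
  i=1: and(0x20,0x7c) → 32
  i=2: tail/keep → 97
  i=3: tail/keep → 187

vd[0] = 226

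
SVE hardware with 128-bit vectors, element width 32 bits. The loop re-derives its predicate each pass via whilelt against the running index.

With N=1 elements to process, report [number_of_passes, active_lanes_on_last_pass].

128-bit reg / 32-bit elem → 4 lanes
1 elements at 4/iter → 1 passes, remainder 1 on the last

[iterations, last_vl] = [1, 1]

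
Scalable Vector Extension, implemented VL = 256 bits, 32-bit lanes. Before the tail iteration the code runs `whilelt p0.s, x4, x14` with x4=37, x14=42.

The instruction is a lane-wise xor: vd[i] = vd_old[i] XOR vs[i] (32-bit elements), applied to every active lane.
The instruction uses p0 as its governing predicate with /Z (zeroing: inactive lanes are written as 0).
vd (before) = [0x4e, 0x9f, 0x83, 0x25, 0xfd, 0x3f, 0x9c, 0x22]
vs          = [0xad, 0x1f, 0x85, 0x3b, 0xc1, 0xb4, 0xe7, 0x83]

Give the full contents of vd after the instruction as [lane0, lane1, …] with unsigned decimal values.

vd = [227, 128, 6, 30, 60, 0, 0, 0]

lane count: 256 div 32 = 8
whilelt: lane j active iff 37+j < 42 → j < 5 → 5 active
vd[0] xor(0x4e,0xad) -> 0xe3
vd[1] xor(0x9f,0x1f) -> 0x80
vd[2] xor(0x83,0x85) -> 0x06
vd[3] xor(0x25,0x3b) -> 0x1e
vd[4] xor(0xfd,0xc1) -> 0x3c
vd[5] tail/zero -> 0x00
vd[6] tail/zero -> 0x00
vd[7] tail/zero -> 0x00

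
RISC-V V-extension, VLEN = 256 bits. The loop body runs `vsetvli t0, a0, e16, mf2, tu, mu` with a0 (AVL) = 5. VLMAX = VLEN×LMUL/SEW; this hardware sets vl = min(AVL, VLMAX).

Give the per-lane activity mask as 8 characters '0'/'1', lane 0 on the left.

predicate = 11111000

VLMAX = VLEN×LMUL/SEW = 256×1/2/16 = 8
vl ← min(5, 8) = 5
bits (lane 0 leftmost): 11111000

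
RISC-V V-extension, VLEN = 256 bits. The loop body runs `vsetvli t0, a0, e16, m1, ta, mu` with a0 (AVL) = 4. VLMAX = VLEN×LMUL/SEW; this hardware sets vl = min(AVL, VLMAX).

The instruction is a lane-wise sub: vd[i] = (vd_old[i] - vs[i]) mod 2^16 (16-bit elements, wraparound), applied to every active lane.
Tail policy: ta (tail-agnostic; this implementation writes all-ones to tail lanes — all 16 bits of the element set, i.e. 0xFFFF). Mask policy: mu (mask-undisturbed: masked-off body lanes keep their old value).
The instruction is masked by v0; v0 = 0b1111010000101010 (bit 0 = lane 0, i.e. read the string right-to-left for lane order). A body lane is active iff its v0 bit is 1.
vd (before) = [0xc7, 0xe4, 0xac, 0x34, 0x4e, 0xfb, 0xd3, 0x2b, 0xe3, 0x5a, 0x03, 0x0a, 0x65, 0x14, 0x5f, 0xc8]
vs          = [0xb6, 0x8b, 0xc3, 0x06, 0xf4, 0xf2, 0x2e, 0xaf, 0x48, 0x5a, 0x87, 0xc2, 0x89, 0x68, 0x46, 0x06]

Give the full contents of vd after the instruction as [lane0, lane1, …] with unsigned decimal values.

VLMAX = VLEN×LMUL/SEW = 256×1/16 = 16
vl ← min(4, 16) = 4
  i=0: mask-off/keep → 199
  i=1: sub(0xe4,0x8b) → 89
  i=2: mask-off/keep → 172
  i=3: sub(0x34,0x06) → 46
  i=4: tail/ones → 65535
  i=5: tail/ones → 65535
  i=6: tail/ones → 65535
  i=7: tail/ones → 65535
  i=8: tail/ones → 65535
  i=9: tail/ones → 65535
  i=10: tail/ones → 65535
  i=11: tail/ones → 65535
  i=12: tail/ones → 65535
  i=13: tail/ones → 65535
  i=14: tail/ones → 65535
  i=15: tail/ones → 65535

vd = [199, 89, 172, 46, 65535, 65535, 65535, 65535, 65535, 65535, 65535, 65535, 65535, 65535, 65535, 65535]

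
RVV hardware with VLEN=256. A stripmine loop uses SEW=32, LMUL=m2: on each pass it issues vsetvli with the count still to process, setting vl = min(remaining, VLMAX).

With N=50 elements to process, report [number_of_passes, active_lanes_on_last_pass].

[iterations, last_vl] = [4, 2]

VLMAX = (256 × 2) / 32 = 16 lanes
iterations = ceil(50/16) = 4; final-pass vl = 2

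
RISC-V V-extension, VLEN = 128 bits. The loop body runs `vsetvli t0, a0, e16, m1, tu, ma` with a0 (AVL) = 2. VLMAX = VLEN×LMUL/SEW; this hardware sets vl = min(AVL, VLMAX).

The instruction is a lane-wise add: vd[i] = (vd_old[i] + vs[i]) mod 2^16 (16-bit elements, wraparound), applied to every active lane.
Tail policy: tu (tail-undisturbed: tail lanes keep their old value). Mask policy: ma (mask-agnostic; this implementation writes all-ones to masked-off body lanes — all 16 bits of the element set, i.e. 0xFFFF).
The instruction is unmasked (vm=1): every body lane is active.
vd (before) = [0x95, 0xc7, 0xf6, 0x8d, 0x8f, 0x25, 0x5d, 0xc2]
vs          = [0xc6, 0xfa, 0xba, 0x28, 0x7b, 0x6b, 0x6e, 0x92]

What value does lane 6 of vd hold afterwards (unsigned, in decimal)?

VLMAX = VLEN×LMUL/SEW = 128×1/16 = 8
AVL=2 ≤ VLMAX=8, so vl = 2
lane  0: add(0x95,0xc6) ⇒ 0x15b
lane  1: add(0xc7,0xfa) ⇒ 0x1c1
lane  2: tail/keep ⇒ 0xf6
lane  3: tail/keep ⇒ 0x8d
lane  4: tail/keep ⇒ 0x8f
lane  5: tail/keep ⇒ 0x25
lane  6: tail/keep ⇒ 0x5d
lane  7: tail/keep ⇒ 0xc2

vd[6] = 93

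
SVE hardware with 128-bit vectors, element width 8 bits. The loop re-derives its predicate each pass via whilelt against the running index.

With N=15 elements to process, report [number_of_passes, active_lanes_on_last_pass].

128-bit reg / 8-bit elem → 16 lanes
N=15: ⌈15/16⌉ = 1 iters; last vl = 15 − 0×16 = 15

[iterations, last_vl] = [1, 15]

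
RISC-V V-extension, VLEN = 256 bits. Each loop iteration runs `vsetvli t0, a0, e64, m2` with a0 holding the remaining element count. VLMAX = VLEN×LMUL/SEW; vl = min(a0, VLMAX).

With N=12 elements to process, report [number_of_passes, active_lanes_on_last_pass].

[iterations, last_vl] = [2, 4]

VLMAX = (256 × 2) / 64 = 8 lanes
iterations = ceil(12/8) = 2; final-pass vl = 4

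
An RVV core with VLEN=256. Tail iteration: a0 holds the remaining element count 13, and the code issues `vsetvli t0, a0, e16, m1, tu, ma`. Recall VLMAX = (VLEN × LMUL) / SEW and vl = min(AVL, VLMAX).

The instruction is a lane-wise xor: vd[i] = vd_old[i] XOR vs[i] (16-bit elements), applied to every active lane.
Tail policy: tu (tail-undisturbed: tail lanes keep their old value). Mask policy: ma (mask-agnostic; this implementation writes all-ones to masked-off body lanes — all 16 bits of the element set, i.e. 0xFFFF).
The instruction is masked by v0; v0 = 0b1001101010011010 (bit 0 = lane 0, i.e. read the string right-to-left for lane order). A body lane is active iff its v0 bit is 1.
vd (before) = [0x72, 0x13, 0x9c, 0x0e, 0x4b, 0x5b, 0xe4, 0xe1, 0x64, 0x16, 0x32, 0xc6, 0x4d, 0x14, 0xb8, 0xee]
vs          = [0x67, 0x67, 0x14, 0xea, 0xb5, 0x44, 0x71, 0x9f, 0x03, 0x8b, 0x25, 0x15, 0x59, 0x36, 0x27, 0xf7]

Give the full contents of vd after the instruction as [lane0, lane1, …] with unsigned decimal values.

vd = [65535, 116, 65535, 228, 254, 65535, 65535, 126, 65535, 157, 65535, 211, 20, 20, 184, 238]

lanes per group: 256·1/16 = 16
vl = min(AVL, VLMAX) = min(13, 16) = 13
vd[0] mask-off/ones -> 0xffff
vd[1] xor(0x13,0x67) -> 0x74
vd[2] mask-off/ones -> 0xffff
vd[3] xor(0x0e,0xea) -> 0xe4
vd[4] xor(0x4b,0xb5) -> 0xfe
vd[5] mask-off/ones -> 0xffff
vd[6] mask-off/ones -> 0xffff
vd[7] xor(0xe1,0x9f) -> 0x7e
vd[8] mask-off/ones -> 0xffff
vd[9] xor(0x16,0x8b) -> 0x9d
vd[10] mask-off/ones -> 0xffff
vd[11] xor(0xc6,0x15) -> 0xd3
vd[12] xor(0x4d,0x59) -> 0x14
vd[13] tail/keep -> 0x14
vd[14] tail/keep -> 0xb8
vd[15] tail/keep -> 0xee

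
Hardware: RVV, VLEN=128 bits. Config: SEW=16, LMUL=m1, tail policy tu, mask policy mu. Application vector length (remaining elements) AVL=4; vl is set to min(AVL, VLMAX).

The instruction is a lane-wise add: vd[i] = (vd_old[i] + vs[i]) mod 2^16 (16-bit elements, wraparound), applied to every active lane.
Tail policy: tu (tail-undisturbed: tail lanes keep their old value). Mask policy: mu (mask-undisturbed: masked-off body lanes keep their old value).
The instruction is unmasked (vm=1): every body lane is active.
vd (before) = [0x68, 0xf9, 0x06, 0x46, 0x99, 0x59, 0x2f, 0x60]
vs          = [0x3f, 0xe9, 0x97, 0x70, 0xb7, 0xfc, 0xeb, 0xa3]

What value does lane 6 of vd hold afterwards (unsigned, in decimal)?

VLMAX = (128 × 1) / 16 = 8 lanes
vl = min(AVL, VLMAX) = min(4, 8) = 4
  i=0: add(0x68,0x3f) → 167
  i=1: add(0xf9,0xe9) → 482
  i=2: add(0x06,0x97) → 157
  i=3: add(0x46,0x70) → 182
  i=4: tail/keep → 153
  i=5: tail/keep → 89
  i=6: tail/keep → 47
  i=7: tail/keep → 96

vd[6] = 47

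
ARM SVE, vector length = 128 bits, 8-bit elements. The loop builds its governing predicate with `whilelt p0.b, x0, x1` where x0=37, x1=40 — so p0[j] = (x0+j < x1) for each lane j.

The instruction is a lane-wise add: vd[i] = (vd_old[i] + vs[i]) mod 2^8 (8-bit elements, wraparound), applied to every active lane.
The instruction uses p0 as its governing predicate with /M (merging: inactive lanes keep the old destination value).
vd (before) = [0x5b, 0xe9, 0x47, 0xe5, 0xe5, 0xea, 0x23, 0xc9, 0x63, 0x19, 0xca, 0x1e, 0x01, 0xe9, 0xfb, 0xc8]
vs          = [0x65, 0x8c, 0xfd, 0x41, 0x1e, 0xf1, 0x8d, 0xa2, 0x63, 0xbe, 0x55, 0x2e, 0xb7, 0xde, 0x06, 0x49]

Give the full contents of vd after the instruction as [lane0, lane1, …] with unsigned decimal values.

128-bit reg / 8-bit elem → 16 lanes
whilelt: lane j active iff 37+j < 40 → j < 3 → 3 active
lane  0: add(0x5b,0x65) ⇒ 0xc0
lane  1: add(0xe9,0x8c) ⇒ 0x75
lane  2: add(0x47,0xfd) ⇒ 0x44
lane  3: tail/keep ⇒ 0xe5
lane  4: tail/keep ⇒ 0xe5
lane  5: tail/keep ⇒ 0xea
lane  6: tail/keep ⇒ 0x23
lane  7: tail/keep ⇒ 0xc9
lane  8: tail/keep ⇒ 0x63
lane  9: tail/keep ⇒ 0x19
lane 10: tail/keep ⇒ 0xca
lane 11: tail/keep ⇒ 0x1e
lane 12: tail/keep ⇒ 0x01
lane 13: tail/keep ⇒ 0xe9
lane 14: tail/keep ⇒ 0xfb
lane 15: tail/keep ⇒ 0xc8

vd = [192, 117, 68, 229, 229, 234, 35, 201, 99, 25, 202, 30, 1, 233, 251, 200]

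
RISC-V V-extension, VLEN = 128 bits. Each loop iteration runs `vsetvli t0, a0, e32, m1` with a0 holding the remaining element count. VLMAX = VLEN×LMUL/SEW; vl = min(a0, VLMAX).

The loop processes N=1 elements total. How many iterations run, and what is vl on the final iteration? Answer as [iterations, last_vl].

[iterations, last_vl] = [1, 1]

VLMAX = (128 × 1) / 32 = 4 lanes
iterations = ceil(1/4) = 1; final-pass vl = 1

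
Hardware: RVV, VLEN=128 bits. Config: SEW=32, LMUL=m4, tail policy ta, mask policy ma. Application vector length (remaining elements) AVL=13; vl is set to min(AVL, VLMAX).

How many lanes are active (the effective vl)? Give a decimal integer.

VLMAX = (128 × 4) / 32 = 16 lanes
AVL=13 ≤ VLMAX=16, so vl = 13

vl = 13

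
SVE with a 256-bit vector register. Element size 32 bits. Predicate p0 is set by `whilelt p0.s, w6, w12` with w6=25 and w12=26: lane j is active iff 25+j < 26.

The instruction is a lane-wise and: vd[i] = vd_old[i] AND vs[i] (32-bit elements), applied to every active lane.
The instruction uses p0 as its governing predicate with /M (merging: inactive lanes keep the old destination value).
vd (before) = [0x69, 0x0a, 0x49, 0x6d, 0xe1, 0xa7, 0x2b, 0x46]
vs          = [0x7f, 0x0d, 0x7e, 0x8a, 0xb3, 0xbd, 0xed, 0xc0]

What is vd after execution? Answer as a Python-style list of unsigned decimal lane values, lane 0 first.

register lanes = 256/32 = 8
active while 25+j < 26, i.e. j ∈ [0,1) capped at 8 ⇒ 1
vd[0] and(0x69,0x7f) -> 0x69
vd[1] tail/keep -> 0x0a
vd[2] tail/keep -> 0x49
vd[3] tail/keep -> 0x6d
vd[4] tail/keep -> 0xe1
vd[5] tail/keep -> 0xa7
vd[6] tail/keep -> 0x2b
vd[7] tail/keep -> 0x46

vd = [105, 10, 73, 109, 225, 167, 43, 70]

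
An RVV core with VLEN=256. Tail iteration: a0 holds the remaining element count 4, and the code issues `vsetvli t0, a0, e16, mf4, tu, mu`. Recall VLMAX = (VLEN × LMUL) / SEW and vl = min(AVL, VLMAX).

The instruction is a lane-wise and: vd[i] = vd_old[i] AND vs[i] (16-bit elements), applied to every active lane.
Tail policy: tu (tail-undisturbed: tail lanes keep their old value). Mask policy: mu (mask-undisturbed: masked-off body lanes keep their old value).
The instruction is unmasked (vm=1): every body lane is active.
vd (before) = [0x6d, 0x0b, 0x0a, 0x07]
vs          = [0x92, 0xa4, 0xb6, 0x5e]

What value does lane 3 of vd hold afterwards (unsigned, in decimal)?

vd[3] = 6

VLMAX = VLEN×LMUL/SEW = 256×1/4/16 = 4
AVL=4 ≤ VLMAX=4, so vl = 4
  i=0: and(0x6d,0x92) → 0
  i=1: and(0x0b,0xa4) → 0
  i=2: and(0x0a,0xb6) → 2
  i=3: and(0x07,0x5e) → 6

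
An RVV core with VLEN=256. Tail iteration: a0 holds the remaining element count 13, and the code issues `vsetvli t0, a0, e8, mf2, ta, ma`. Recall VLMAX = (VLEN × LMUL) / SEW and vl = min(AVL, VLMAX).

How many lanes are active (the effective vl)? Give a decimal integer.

lanes per group: 256·1/2/8 = 16
AVL=13 ≤ VLMAX=16, so vl = 13

vl = 13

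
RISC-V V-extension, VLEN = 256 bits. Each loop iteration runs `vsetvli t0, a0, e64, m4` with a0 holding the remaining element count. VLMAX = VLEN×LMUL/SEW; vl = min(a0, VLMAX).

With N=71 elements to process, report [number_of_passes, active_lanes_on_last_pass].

lanes per group: 256·4/64 = 16
71 elements at 16/iter → 5 passes, remainder 7 on the last

[iterations, last_vl] = [5, 7]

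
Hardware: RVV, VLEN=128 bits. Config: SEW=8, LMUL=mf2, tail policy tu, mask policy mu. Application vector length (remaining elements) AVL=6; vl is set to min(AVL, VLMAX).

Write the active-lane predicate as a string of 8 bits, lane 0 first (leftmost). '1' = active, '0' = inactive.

predicate = 11111100

VLMAX = VLEN×LMUL/SEW = 128×1/2/8 = 8
vl ← min(6, 8) = 6
bits (lane 0 leftmost): 11111100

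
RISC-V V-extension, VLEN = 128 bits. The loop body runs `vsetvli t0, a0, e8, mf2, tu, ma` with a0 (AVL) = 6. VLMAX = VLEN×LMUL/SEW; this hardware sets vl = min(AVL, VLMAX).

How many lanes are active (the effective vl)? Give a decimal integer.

vl = 6

VLMAX = (128 × 1/2) / 8 = 8 lanes
vl ← min(6, 8) = 6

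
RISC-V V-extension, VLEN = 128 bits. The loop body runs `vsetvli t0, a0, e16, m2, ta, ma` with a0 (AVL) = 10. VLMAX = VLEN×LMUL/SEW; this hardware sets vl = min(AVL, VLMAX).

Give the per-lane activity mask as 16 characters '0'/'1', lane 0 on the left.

predicate = 1111111111000000

VLMAX = (128 × 2) / 16 = 16 lanes
vl = min(AVL, VLMAX) = min(10, 16) = 10
bits (lane 0 leftmost): 1111111111000000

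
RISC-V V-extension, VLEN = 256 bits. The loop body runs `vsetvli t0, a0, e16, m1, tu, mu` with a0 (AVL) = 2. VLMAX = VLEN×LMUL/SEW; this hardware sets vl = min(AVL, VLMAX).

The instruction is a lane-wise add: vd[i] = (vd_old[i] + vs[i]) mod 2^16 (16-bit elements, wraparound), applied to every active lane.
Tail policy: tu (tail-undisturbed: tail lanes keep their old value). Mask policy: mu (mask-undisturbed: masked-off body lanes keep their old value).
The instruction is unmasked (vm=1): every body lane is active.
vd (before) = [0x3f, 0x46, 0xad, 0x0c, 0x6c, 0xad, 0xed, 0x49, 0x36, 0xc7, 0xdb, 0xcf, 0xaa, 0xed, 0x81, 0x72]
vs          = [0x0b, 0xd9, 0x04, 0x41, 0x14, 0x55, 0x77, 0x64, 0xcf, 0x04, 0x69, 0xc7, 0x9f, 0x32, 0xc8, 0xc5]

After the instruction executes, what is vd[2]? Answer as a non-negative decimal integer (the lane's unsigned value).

vd[2] = 173

VLMAX = VLEN×LMUL/SEW = 256×1/16 = 16
vl = min(AVL, VLMAX) = min(2, 16) = 2
vd[0] add(0x3f,0x0b) -> 0x4a
vd[1] add(0x46,0xd9) -> 0x11f
vd[2] tail/keep -> 0xad
vd[3] tail/keep -> 0x0c
vd[4] tail/keep -> 0x6c
vd[5] tail/keep -> 0xad
vd[6] tail/keep -> 0xed
vd[7] tail/keep -> 0x49
vd[8] tail/keep -> 0x36
vd[9] tail/keep -> 0xc7
vd[10] tail/keep -> 0xdb
vd[11] tail/keep -> 0xcf
vd[12] tail/keep -> 0xaa
vd[13] tail/keep -> 0xed
vd[14] tail/keep -> 0x81
vd[15] tail/keep -> 0x72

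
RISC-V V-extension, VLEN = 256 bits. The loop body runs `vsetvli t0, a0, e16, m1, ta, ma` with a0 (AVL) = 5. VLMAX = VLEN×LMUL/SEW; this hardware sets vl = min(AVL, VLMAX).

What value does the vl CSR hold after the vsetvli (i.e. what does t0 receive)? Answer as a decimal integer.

VLMAX = VLEN×LMUL/SEW = 256×1/16 = 16
vl = min(AVL, VLMAX) = min(5, 16) = 5

vl = 5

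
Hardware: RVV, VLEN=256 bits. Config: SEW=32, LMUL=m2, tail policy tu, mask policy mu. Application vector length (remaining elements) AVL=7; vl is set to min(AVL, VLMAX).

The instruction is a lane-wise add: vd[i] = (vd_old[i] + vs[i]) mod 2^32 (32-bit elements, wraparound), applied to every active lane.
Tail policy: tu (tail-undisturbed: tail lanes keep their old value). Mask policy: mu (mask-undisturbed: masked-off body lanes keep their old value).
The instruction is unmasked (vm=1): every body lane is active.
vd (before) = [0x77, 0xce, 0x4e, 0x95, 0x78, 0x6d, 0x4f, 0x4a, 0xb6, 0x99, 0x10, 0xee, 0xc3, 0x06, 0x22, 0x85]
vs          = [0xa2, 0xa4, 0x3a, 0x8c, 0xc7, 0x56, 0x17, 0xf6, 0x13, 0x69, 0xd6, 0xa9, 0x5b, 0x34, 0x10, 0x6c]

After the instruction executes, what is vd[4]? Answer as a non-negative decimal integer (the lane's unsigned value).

vd[4] = 319

lanes per group: 256·2/32 = 16
vl ← min(7, 16) = 7
lane  0: add(0x77,0xa2) ⇒ 0x119
lane  1: add(0xce,0xa4) ⇒ 0x172
lane  2: add(0x4e,0x3a) ⇒ 0x88
lane  3: add(0x95,0x8c) ⇒ 0x121
lane  4: add(0x78,0xc7) ⇒ 0x13f
lane  5: add(0x6d,0x56) ⇒ 0xc3
lane  6: add(0x4f,0x17) ⇒ 0x66
lane  7: tail/keep ⇒ 0x4a
lane  8: tail/keep ⇒ 0xb6
lane  9: tail/keep ⇒ 0x99
lane 10: tail/keep ⇒ 0x10
lane 11: tail/keep ⇒ 0xee
lane 12: tail/keep ⇒ 0xc3
lane 13: tail/keep ⇒ 0x06
lane 14: tail/keep ⇒ 0x22
lane 15: tail/keep ⇒ 0x85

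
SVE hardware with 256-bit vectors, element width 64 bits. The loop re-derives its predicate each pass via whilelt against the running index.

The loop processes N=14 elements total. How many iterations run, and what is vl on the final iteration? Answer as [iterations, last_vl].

[iterations, last_vl] = [4, 2]

register lanes = 256/64 = 4
iterations = ceil(14/4) = 4; final-pass vl = 2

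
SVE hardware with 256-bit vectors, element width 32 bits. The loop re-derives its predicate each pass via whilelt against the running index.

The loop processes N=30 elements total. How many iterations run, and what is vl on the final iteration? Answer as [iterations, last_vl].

[iterations, last_vl] = [4, 6]

lane count: 256 div 32 = 8
N=30: ⌈30/8⌉ = 4 iters; last vl = 30 − 3×8 = 6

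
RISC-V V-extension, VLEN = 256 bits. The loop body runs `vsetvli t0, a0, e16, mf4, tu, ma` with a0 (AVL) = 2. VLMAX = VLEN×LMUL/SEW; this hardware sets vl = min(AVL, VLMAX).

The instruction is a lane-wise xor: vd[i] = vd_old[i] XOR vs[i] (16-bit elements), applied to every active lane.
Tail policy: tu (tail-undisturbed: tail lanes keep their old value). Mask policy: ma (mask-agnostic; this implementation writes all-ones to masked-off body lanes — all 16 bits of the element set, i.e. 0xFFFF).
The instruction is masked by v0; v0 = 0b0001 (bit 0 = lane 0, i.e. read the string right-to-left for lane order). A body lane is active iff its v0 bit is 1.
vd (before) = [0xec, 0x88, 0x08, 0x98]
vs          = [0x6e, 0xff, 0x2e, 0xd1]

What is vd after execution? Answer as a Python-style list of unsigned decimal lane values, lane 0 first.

VLMAX = (256 × 1/4) / 16 = 4 lanes
AVL=2 ≤ VLMAX=4, so vl = 2
[0] xor(0xec,0x6e) = 0x82
[1] mask-off/ones = 0xffff
[2] tail/keep = 0x08
[3] tail/keep = 0x98

vd = [130, 65535, 8, 152]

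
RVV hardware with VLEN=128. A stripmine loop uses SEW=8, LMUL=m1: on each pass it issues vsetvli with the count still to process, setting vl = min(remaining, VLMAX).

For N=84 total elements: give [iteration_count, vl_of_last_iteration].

VLMAX = VLEN×LMUL/SEW = 128×1/8 = 16
N=84: ⌈84/16⌉ = 6 iters; last vl = 84 − 5×16 = 4

[iterations, last_vl] = [6, 4]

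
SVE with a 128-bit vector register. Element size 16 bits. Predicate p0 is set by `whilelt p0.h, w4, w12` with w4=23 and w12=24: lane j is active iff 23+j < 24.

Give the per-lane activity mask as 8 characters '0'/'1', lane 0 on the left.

predicate = 10000000

lane count: 128 div 16 = 8
p0[j] = (23+j < 24); true for j=0..0 → 1 lanes set
bits (lane 0 leftmost): 10000000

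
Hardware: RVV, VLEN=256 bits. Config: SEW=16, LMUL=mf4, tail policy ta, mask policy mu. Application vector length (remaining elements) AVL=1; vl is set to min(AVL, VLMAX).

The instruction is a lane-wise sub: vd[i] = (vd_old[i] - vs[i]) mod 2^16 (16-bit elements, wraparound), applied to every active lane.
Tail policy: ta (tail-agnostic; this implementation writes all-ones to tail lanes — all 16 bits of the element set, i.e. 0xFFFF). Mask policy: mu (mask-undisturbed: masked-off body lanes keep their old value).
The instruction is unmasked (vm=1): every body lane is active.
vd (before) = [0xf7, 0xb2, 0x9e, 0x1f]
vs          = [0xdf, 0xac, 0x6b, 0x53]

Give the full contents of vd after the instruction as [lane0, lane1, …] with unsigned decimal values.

VLMAX = VLEN×LMUL/SEW = 256×1/4/16 = 4
vl ← min(1, 4) = 1
[0] sub(0xf7,0xdf) = 0x18
[1] tail/ones = 0xffff
[2] tail/ones = 0xffff
[3] tail/ones = 0xffff

vd = [24, 65535, 65535, 65535]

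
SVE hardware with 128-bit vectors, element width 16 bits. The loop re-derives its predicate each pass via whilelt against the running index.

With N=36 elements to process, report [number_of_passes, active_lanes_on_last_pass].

[iterations, last_vl] = [5, 4]

register lanes = 128/16 = 8
36 elements at 8/iter → 5 passes, remainder 4 on the last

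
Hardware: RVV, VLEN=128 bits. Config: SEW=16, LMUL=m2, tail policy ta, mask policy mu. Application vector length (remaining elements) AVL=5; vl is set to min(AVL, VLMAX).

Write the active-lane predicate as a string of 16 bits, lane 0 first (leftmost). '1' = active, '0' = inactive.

VLMAX = VLEN×LMUL/SEW = 128×2/16 = 16
AVL=5 ≤ VLMAX=16, so vl = 5
bits (lane 0 leftmost): 1111100000000000

predicate = 1111100000000000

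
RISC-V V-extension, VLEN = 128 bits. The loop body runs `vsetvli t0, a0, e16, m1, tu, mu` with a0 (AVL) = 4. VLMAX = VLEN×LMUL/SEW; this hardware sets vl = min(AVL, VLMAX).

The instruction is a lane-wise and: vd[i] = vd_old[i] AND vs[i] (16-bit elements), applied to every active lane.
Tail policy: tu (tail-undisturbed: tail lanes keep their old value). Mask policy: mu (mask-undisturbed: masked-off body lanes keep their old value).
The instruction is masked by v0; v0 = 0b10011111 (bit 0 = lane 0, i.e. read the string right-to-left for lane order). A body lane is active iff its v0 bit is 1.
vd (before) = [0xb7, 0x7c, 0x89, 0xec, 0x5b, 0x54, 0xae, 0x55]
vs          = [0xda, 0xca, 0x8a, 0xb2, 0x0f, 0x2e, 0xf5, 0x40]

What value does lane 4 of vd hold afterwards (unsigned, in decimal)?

vd[4] = 91

VLMAX = VLEN×LMUL/SEW = 128×1/16 = 8
AVL=4 ≤ VLMAX=8, so vl = 4
lane  0: and(0xb7,0xda) ⇒ 0x92
lane  1: and(0x7c,0xca) ⇒ 0x48
lane  2: and(0x89,0x8a) ⇒ 0x88
lane  3: and(0xec,0xb2) ⇒ 0xa0
lane  4: tail/keep ⇒ 0x5b
lane  5: tail/keep ⇒ 0x54
lane  6: tail/keep ⇒ 0xae
lane  7: tail/keep ⇒ 0x55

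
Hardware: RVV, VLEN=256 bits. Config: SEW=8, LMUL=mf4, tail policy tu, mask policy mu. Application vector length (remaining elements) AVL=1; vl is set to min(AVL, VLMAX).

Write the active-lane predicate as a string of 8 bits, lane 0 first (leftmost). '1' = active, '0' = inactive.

VLMAX = (256 × 1/4) / 8 = 8 lanes
AVL=1 ≤ VLMAX=8, so vl = 1
bits (lane 0 leftmost): 10000000

predicate = 10000000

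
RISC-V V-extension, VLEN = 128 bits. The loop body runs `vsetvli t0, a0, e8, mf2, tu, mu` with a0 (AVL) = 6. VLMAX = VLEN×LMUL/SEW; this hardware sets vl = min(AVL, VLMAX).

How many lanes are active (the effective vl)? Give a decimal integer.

vl = 6

VLMAX = VLEN×LMUL/SEW = 128×1/2/8 = 8
vl ← min(6, 8) = 6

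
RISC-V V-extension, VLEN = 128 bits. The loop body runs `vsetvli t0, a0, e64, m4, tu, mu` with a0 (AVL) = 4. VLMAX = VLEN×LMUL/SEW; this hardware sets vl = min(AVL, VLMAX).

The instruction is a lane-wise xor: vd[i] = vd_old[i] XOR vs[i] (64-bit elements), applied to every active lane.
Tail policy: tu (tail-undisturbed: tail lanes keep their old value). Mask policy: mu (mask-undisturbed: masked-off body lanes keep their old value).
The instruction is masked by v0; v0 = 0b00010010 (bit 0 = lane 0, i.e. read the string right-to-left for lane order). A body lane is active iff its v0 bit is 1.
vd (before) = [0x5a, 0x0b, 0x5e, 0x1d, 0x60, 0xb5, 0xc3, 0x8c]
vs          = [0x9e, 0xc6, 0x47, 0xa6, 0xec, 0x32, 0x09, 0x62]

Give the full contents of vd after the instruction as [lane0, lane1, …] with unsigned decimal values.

vd = [90, 205, 94, 29, 96, 181, 195, 140]

lanes per group: 128·4/64 = 8
AVL=4 ≤ VLMAX=8, so vl = 4
vd[0] mask-off/keep -> 0x5a
vd[1] xor(0x0b,0xc6) -> 0xcd
vd[2] mask-off/keep -> 0x5e
vd[3] mask-off/keep -> 0x1d
vd[4] tail/keep -> 0x60
vd[5] tail/keep -> 0xb5
vd[6] tail/keep -> 0xc3
vd[7] tail/keep -> 0x8c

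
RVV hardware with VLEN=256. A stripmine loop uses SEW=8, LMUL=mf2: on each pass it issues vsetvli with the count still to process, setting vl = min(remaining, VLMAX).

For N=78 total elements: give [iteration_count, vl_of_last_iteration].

VLMAX = VLEN×LMUL/SEW = 256×1/2/8 = 16
iterations = ceil(78/16) = 5; final-pass vl = 14

[iterations, last_vl] = [5, 14]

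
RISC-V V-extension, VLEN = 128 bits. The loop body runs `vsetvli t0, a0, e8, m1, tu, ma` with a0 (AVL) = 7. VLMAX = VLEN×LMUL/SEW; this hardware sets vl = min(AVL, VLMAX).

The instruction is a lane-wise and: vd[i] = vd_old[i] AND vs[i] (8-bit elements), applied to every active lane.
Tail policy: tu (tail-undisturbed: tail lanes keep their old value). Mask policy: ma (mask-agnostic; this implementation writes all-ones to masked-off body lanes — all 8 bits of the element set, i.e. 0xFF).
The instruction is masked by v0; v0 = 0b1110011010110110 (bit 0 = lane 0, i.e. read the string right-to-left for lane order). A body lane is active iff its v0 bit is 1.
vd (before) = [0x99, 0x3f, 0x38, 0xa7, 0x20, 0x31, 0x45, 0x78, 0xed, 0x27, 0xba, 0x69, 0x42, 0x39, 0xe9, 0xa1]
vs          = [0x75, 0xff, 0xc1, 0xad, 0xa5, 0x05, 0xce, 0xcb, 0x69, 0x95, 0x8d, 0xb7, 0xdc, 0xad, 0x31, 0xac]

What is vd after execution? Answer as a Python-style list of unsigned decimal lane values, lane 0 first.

lanes per group: 128·1/8 = 16
vl ← min(7, 16) = 7
[0] mask-off/ones = 0xff
[1] and(0x3f,0xff) = 0x3f
[2] and(0x38,0xc1) = 0x00
[3] mask-off/ones = 0xff
[4] and(0x20,0xa5) = 0x20
[5] and(0x31,0x05) = 0x01
[6] mask-off/ones = 0xff
[7] tail/keep = 0x78
[8] tail/keep = 0xed
[9] tail/keep = 0x27
[10] tail/keep = 0xba
[11] tail/keep = 0x69
[12] tail/keep = 0x42
[13] tail/keep = 0x39
[14] tail/keep = 0xe9
[15] tail/keep = 0xa1

vd = [255, 63, 0, 255, 32, 1, 255, 120, 237, 39, 186, 105, 66, 57, 233, 161]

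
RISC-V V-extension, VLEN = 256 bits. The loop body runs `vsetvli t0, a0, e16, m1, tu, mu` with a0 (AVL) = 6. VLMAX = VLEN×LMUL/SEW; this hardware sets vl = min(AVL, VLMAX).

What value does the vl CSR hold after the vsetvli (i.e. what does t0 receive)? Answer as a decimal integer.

VLMAX = VLEN×LMUL/SEW = 256×1/16 = 16
vl = min(AVL, VLMAX) = min(6, 16) = 6

vl = 6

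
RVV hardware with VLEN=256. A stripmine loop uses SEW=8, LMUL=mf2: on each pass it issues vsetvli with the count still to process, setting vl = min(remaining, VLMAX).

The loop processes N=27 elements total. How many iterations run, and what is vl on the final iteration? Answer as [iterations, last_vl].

VLMAX = VLEN×LMUL/SEW = 256×1/2/8 = 16
iterations = ceil(27/16) = 2; final-pass vl = 11

[iterations, last_vl] = [2, 11]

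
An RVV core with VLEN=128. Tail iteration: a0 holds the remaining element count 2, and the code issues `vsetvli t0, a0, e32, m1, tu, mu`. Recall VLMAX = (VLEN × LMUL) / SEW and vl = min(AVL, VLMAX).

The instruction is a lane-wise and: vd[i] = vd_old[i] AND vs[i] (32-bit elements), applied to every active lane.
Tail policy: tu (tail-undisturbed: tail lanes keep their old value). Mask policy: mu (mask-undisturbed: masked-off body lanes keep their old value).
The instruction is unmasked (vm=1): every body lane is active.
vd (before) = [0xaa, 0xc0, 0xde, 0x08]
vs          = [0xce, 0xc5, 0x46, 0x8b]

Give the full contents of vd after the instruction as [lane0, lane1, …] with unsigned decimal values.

vd = [138, 192, 222, 8]

VLMAX = VLEN×LMUL/SEW = 128×1/32 = 4
AVL=2 ≤ VLMAX=4, so vl = 2
vd[0] and(0xaa,0xce) -> 0x8a
vd[1] and(0xc0,0xc5) -> 0xc0
vd[2] tail/keep -> 0xde
vd[3] tail/keep -> 0x08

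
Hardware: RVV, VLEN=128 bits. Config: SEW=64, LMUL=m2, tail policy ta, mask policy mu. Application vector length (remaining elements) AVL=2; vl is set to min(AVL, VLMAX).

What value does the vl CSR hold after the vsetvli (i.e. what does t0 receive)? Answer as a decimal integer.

VLMAX = (128 × 2) / 64 = 4 lanes
AVL=2 ≤ VLMAX=4, so vl = 2

vl = 2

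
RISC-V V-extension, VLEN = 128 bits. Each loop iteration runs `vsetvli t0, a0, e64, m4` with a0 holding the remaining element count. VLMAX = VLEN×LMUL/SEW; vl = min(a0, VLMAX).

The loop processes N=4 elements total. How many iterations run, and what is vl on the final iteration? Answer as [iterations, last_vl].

[iterations, last_vl] = [1, 4]

VLMAX = (128 × 4) / 64 = 8 lanes
4 elements at 8/iter → 1 passes, remainder 4 on the last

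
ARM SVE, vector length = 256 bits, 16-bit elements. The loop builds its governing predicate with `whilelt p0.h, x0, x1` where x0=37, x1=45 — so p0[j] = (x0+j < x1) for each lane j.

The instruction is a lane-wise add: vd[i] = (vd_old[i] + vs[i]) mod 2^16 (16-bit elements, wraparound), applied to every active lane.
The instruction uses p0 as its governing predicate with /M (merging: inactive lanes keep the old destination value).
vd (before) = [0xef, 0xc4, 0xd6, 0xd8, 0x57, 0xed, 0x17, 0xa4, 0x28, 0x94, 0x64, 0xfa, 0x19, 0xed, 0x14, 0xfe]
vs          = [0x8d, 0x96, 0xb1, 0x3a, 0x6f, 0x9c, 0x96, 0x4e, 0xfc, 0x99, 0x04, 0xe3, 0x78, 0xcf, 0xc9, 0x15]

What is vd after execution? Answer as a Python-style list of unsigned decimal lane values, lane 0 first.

vd = [380, 346, 391, 274, 198, 393, 173, 242, 40, 148, 100, 250, 25, 237, 20, 254]

lane count: 256 div 16 = 16
whilelt: lane j active iff 37+j < 45 → j < 8 → 8 active
[0] add(0xef,0x8d) = 0x17c
[1] add(0xc4,0x96) = 0x15a
[2] add(0xd6,0xb1) = 0x187
[3] add(0xd8,0x3a) = 0x112
[4] add(0x57,0x6f) = 0xc6
[5] add(0xed,0x9c) = 0x189
[6] add(0x17,0x96) = 0xad
[7] add(0xa4,0x4e) = 0xf2
[8] tail/keep = 0x28
[9] tail/keep = 0x94
[10] tail/keep = 0x64
[11] tail/keep = 0xfa
[12] tail/keep = 0x19
[13] tail/keep = 0xed
[14] tail/keep = 0x14
[15] tail/keep = 0xfe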